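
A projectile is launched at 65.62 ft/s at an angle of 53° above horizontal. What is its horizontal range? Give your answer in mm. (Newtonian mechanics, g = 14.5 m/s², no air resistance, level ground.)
R = v₀² sin(2θ) / g (with unit conversion) = 26520.0 mm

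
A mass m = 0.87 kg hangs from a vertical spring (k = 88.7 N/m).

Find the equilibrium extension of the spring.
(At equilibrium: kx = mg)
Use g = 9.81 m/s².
x_eq = mg/k = 0.87×9.81/88.7 = 0.09622 m = 9.622 cm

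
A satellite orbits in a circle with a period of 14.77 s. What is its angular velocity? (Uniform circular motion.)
ω = 2π/T = 2π/14.77 = 0.4254 rad/s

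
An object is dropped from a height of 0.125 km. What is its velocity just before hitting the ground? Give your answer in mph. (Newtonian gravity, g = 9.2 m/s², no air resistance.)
v = √(2gh) (with unit conversion) = 107.3 mph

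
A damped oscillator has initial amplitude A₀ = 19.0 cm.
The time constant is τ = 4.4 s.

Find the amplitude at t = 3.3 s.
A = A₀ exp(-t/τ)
A = A₀ exp(−t/τ) = 19.0×exp(−3.3/4.4) = 8.975 cm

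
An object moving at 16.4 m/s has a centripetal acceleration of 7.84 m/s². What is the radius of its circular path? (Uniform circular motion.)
r = v²/a_c = 16.4²/7.84 = 34.31 m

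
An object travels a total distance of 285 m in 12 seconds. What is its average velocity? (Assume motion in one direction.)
v_avg = Δd / Δt = 285 / 12 = 23.75 m/s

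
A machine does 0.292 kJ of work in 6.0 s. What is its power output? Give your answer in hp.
P = W/t = 292 J / 6 s = 48.67 W = 0.06526 hp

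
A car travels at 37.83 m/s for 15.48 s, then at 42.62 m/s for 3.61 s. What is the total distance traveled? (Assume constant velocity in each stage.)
d₁ = v₁t₁ = 37.83 × 15.48 = 585.608 m
d₂ = v₂t₂ = 42.62 × 3.61 = 153.858 m
d_total = 585.608 + 153.858 = 739.47 m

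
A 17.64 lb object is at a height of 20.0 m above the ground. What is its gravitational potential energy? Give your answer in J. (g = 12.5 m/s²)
PE = mgh = 8.001 kg × 12.5 m/s² × 20 m = 2000 J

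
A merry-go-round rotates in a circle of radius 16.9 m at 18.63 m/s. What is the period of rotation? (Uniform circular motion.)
T = 2πr/v = 2π×16.9/18.63 = 5.7 s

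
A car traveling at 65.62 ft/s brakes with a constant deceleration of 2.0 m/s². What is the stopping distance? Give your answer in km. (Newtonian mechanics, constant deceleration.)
d = v₀² / (2a) (with unit conversion) = 0.1 km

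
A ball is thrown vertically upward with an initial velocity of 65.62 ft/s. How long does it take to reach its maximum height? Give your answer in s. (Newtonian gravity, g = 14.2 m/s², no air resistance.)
t_up = v₀/g (with unit conversion) = 1.409 s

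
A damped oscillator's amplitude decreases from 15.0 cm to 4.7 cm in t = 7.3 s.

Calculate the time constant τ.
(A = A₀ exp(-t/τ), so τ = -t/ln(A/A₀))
A/A₀ = 4.7/15.0 = 0.3133; ln(A/A₀) = -1.16
τ = −t/ln(A/A₀) = −7.3/-1.16 = 6.29 s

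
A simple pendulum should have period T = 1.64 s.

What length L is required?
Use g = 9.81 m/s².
T = 2π√(L/g) → L = g(T/2π)² = 9.81×(1.64/2π)² = 0.6683 m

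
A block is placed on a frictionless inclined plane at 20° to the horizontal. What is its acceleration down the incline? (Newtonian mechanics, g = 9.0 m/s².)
a = g sin(θ) = 9.0 × sin(20°) = 9.0 × 0.342 = 3.08 m/s²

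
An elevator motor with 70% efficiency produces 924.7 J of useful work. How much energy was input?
W_in = W_out/η = 924.7/0.7 = 1321.0 J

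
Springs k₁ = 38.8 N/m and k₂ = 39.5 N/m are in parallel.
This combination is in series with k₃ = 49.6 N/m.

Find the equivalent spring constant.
k₁₂ = k₁ + k₂ = 78.3 N/m (parallel)
1/k_eq = 1/k₁₂ + 1/k₃ → k_eq = 30.36 N/m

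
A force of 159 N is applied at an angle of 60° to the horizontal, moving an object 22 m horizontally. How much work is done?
W = Fd cosθ = 159×22×cos(60°) = 1749.0 J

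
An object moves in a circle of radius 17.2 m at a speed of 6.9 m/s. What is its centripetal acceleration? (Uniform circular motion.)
a_c = v²/r = 6.9²/17.2 = 47.61/17.2 = 2.77 m/s²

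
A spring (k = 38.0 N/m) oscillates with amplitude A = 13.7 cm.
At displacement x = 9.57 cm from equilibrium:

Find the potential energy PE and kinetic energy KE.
E_total = ½kA² = ½×38.0×(0.137)² = 0.3566 J
PE = ½kx² = ½×38.0×(0.0957)² = 0.174 J
KE = E_total − PE = 0.1826 J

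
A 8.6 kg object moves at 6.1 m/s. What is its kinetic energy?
KE = ½mv² = ½×8.6×6.1² = 160.003 J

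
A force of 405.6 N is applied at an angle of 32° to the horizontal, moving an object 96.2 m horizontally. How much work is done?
W = Fd cosθ = 405.6×96.2×cos(32°) = 33090.0 J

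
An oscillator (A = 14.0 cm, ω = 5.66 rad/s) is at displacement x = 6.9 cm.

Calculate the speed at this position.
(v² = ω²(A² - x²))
v = ω√(A² − x²) = 5.66×√(0.14² − 0.069²) = 0.6895 m/s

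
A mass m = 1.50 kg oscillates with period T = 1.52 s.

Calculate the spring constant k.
T = 2π√(m/k) → k = m(2π/T)² = 1.5×(2π/1.52)² = 25.63 N/m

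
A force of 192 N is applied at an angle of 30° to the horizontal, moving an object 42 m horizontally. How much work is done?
W = Fd cosθ = 192×42×cos(30°) = 6983.6 J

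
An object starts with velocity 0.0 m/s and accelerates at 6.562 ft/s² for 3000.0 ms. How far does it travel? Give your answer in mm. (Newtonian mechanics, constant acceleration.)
d = v₀t + ½at² (with unit conversion) = 9000.0 mm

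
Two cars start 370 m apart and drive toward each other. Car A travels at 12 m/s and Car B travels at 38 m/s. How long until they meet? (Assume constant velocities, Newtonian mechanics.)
Combined speed: v_combined = 12 + 38 = 50 m/s
Time to meet: t = d/50 = 370/50 = 7.4 s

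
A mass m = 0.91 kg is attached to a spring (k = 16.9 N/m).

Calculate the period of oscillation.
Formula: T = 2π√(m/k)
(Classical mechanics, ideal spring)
T = 2π√(m/k) = 2π√(0.91/16.9) = 1.458 s; f = 1/T = 0.6859 Hz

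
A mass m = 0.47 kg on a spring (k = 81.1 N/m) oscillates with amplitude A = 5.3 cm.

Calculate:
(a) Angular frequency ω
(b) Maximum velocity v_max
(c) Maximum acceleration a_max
ω = √(k/m) = √(81.1/0.47) = 13.14 rad/s
v_max = ωA = 13.14×0.053 = 0.6962 m/s
a_max = ω²A = 13.14²×0.053 = 9.145 m/s²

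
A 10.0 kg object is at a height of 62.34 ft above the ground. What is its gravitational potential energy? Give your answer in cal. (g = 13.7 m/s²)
PE = mgh = 10 kg × 13.7 m/s² × 19 m = 2603 J = 622.2 cal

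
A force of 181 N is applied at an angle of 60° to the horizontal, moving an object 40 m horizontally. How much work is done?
W = Fd cosθ = 181×40×cos(60°) = 3620.0 J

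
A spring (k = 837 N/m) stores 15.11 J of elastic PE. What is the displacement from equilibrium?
PE = ½kx² → x = √(2PE/k) = √(2×15.11/837) = 0.19 m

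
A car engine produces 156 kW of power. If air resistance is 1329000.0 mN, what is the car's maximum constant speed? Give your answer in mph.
P = Fv → v = P/F = 156000 W / 1329 N = 117.4 m/s = 262.6 mph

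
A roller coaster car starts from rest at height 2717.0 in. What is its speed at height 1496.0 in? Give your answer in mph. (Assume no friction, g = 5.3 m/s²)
mgh₁ = ½mv₂² + mgh₂ → v₂ = √(2g(h₁−h₂)) = √(2×5.3×(69.01−38)) = 18.13 m/s = 40.56 mph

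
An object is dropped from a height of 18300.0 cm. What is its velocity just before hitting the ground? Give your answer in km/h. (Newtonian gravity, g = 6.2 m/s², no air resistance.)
v = √(2gh) (with unit conversion) = 171.5 km/h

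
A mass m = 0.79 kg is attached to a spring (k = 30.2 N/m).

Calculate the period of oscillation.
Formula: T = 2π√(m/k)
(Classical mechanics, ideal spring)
T = 2π√(m/k) = 2π√(0.79/30.2) = 1.016 s; f = 1/T = 0.984 Hz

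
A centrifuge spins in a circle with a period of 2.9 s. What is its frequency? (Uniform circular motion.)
f = 1/T = 1/2.9 = 0.3448 Hz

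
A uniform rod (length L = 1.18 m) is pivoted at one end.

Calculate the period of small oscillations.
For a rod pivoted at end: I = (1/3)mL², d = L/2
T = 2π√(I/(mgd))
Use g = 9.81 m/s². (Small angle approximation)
I/m = (1/3)L² = 0.4641 m²; d = L/2 = 0.59 m
T = 2π√(I/(mgd)) = 2π√(0.4641/(9.81×0.59)) = 1.779 s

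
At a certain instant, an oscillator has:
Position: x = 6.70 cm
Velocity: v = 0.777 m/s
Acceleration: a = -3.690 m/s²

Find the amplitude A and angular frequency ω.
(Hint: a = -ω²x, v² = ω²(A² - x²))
a = −ω²x → ω = √(|a|/x) = √(3.69/0.067) = 7.421 rad/s
v² = ω²(A² − x²) → A = √(x² + v²/ω²) = √(0.067² + 0.777²/7.421²) = 0.1243 m = 12.43 cm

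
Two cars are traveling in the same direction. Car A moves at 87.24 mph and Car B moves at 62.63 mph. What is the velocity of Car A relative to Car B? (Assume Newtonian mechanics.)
v_rel = v_A - v_B = 87.24 - 62.63 = 24.61 mph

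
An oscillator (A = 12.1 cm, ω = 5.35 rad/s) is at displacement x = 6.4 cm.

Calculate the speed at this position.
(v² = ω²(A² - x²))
v = ω√(A² − x²) = 5.35×√(0.121² − 0.064²) = 0.5494 m/s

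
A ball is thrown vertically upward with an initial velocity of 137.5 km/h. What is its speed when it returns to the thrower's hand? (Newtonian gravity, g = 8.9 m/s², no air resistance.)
By conservation of energy, the ball returns at the same speed = 137.5 km/h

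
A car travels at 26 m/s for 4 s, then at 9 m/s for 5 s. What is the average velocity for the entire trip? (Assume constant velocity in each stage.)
d₁ = v₁t₁ = 26 × 4 = 104 m
d₂ = v₂t₂ = 9 × 5 = 45 m
d_total = 149 m, t_total = 9 s
v_avg = d_total/t_total = 149/9 = 16.56 m/s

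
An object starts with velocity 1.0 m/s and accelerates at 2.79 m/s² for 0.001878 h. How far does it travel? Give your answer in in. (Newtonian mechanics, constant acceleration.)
d = v₀t + ½at² (with unit conversion) = 2777.0 in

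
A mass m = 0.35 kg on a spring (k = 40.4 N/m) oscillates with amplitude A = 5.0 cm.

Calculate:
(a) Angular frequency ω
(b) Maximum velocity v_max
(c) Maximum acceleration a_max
ω = √(k/m) = √(40.4/0.35) = 10.74 rad/s
v_max = ωA = 10.74×0.05 = 0.5372 m/s
a_max = ω²A = 10.74²×0.05 = 5.771 m/s²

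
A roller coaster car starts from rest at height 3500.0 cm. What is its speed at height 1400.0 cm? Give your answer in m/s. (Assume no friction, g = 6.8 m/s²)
mgh₁ = ½mv₂² + mgh₂ → v₂ = √(2g(h₁−h₂)) = √(2×6.8×(35−14)) = 16.9 m/s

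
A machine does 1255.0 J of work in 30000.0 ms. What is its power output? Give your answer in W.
P = W/t = 1255 J / 30 s = 41.83 W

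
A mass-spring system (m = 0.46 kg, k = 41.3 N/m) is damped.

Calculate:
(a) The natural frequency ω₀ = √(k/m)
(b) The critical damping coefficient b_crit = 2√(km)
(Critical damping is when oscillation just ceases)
ω₀ = √(k/m) = √(41.3/0.46) = 9.475 rad/s
b_crit = 2√(km) = 2√(41.3×0.46) = 8.717 kg/s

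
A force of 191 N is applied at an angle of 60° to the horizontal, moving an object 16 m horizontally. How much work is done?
W = Fd cosθ = 191×16×cos(60°) = 1528.0 J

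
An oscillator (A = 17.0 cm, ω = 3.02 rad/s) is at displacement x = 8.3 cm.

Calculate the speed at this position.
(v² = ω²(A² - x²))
v = ω√(A² − x²) = 3.02×√(0.17² − 0.083²) = 0.4481 m/s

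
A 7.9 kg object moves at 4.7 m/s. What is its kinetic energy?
KE = ½mv² = ½×7.9×4.7² = 87.2555 J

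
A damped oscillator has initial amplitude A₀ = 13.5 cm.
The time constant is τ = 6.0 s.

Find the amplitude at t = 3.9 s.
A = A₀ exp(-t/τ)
A = A₀ exp(−t/τ) = 13.5×exp(−3.9/6.0) = 7.048 cm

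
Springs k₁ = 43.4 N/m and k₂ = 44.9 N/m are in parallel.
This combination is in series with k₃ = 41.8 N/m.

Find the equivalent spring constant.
k₁₂ = k₁ + k₂ = 88.3 N/m (parallel)
1/k_eq = 1/k₁₂ + 1/k₃ → k_eq = 28.37 N/m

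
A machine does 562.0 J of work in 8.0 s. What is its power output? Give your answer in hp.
P = W/t = 562 J / 8 s = 70.25 W = 0.09421 hp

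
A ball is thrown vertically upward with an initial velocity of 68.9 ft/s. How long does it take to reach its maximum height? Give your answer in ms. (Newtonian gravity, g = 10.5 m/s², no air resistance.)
t_up = v₀/g (with unit conversion) = 2000.0 ms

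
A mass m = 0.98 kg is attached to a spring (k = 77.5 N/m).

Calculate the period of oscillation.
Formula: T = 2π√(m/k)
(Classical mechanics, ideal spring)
T = 2π√(m/k) = 2π√(0.98/77.5) = 0.7065 s; f = 1/T = 1.415 Hz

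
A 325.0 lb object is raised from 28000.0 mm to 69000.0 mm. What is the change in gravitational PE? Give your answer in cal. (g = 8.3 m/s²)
ΔPE = mg(h₂ − h₁) = 147.4 kg × 8.3 m/s² × (69 − 28) m = 5.017e+04 J = 11990.0 cal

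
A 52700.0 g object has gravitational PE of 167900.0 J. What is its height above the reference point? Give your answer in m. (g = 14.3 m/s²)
PE = mgh → h = PE/(mg) = 1.679e+05 J / (52.7 kg × 14.3 m/s²) = 222.8 m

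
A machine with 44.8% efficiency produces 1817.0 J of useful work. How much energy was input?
W_in = W_out/η = 1817.0/0.448 = 4055.8 J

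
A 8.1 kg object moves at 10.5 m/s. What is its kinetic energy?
KE = ½mv² = ½×8.1×10.5² = 446.5125 J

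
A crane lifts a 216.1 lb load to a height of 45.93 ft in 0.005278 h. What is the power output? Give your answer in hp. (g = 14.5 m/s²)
W = mgh = 98.02×14.5×14 = 1.99e+04 J
P = W/t = 1.99e+04/19 = 1047 W = 1.404 hp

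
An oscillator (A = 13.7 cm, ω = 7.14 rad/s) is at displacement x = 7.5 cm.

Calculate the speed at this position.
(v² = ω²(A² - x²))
v = ω√(A² − x²) = 7.14×√(0.137² − 0.075²) = 0.8186 m/s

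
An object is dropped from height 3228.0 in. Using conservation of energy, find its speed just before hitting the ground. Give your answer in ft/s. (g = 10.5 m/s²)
mgh = ½mv² → v = √(2gh) = √(2×10.5×81.99) = 41.49 m/s = 136.1 ft/s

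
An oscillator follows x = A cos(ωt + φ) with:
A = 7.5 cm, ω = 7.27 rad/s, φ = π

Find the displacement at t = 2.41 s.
x = A cos(ωt + φ) = 7.5×cos(7.27×2.41 + π) = -1.797 cm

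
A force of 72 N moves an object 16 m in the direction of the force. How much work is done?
W = Fd = 72×16 = 1152.0 J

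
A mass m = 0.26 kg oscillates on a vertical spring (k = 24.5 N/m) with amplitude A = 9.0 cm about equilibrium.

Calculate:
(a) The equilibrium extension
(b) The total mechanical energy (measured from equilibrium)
x_eq = mg/k = 0.26×9.81/24.5 = 0.1041 m = 10.41 cm
E = ½kA² = ½×24.5×(0.09)² = 0.09922 J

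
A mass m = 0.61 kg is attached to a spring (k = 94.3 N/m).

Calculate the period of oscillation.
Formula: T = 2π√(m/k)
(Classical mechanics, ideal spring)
T = 2π√(m/k) = 2π√(0.61/94.3) = 0.5053 s; f = 1/T = 1.979 Hz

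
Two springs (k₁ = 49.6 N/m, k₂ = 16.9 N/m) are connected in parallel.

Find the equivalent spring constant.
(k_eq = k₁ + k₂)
k_eq = k₁ + k₂ = 49.6 + 16.9 = 66.5 N/m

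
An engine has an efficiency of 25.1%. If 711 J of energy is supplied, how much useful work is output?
W_out = η × W_in = 0.251 × 711 = 178.46 J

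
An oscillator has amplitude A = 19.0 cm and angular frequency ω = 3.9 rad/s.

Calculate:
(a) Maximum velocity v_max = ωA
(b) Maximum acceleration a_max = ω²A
v_max = ωA = 3.9×0.19 = 0.741 m/s
a_max = ω²A = 3.9²×0.19 = 2.89 m/s²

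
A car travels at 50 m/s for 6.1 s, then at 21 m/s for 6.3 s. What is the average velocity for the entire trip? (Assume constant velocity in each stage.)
d₁ = v₁t₁ = 50 × 6.1 = 305 m
d₂ = v₂t₂ = 21 × 6.3 = 132.3 m
d_total = 437.3 m, t_total = 12.4 s
v_avg = d_total/t_total = 437.3/12.4 = 35.27 m/s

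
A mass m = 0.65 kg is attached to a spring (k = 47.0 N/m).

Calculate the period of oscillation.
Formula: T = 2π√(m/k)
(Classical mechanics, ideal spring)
T = 2π√(m/k) = 2π√(0.65/47.0) = 0.7389 s; f = 1/T = 1.353 Hz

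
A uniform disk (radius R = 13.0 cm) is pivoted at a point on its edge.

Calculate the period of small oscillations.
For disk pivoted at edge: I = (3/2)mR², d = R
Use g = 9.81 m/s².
I/m = (3/2)R² = 0.02535 m²; d = R = 0.13 m
T = 2π√((3/2)R²/(gR)) = 2π√(3R/(2g)) = 0.8859 s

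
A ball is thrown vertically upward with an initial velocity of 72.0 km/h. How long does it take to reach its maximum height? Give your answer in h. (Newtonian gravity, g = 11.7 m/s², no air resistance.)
t_up = v₀/g (with unit conversion) = 0.0004748 h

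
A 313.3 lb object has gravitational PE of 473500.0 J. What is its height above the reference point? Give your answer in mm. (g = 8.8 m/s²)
PE = mgh → h = PE/(mg) = 4.735e+05 J / (142.1 kg × 8.8 m/s²) = 378.6 m = 378600.0 mm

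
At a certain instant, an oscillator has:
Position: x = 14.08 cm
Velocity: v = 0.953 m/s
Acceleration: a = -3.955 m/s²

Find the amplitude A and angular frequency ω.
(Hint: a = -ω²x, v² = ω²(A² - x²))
a = −ω²x → ω = √(|a|/x) = √(3.955/0.1408) = 5.3 rad/s
v² = ω²(A² − x²) → A = √(x² + v²/ω²) = √(0.1408² + 0.953²/5.3²) = 0.2284 m = 22.84 cm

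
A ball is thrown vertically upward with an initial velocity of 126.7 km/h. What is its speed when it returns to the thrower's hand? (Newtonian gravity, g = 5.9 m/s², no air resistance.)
By conservation of energy, the ball returns at the same speed = 126.7 km/h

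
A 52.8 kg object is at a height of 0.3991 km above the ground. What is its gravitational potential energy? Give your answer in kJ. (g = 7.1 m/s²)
PE = mgh = 52.8 kg × 7.1 m/s² × 399.1 m = 1.496e+05 J = 149.6 kJ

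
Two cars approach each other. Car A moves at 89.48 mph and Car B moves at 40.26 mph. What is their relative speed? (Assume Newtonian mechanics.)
v_rel = v_A + v_B = 89.48 + 40.26 = 129.7 mph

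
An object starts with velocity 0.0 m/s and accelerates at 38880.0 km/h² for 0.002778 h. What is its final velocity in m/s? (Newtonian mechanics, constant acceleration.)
v = v₀ + at (with unit conversion) = 30.0 m/s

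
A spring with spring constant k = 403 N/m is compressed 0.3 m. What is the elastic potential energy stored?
PE = ½kx² = ½×403×0.3² = 18.13 J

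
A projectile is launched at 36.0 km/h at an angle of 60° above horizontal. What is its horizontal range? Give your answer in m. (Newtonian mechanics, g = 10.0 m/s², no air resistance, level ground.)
R = v₀² sin(2θ) / g (with unit conversion) = 8.66 m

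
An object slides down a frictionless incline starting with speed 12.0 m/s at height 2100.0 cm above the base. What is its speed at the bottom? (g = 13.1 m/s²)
½mv₀² + mgh = ½mv² → v = √(v₀² + 2gh) = √(12² + 2×13.1×21) = 26.35 m/s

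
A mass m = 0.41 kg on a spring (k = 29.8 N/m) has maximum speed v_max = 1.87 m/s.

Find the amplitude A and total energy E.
½mv²_max = ½kA² → A = v_max√(m/k) = 1.87×√(0.41/29.8) = 0.2193 m = 21.93 cm
E = ½mv²_max = ½×0.41×1.87² = 0.7169 J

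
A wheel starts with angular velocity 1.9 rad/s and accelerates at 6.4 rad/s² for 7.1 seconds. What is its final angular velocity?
ω = ω₀ + αt = 1.9 + 6.4 × 7.1 = 47.34 rad/s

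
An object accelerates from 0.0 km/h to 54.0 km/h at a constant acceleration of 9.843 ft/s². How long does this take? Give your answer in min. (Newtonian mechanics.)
t = (v - v₀)/a (with unit conversion) = 0.08333 min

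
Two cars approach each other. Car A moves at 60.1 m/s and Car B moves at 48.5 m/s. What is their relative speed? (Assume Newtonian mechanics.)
v_rel = v_A + v_B = 60.1 + 48.5 = 108.6 m/s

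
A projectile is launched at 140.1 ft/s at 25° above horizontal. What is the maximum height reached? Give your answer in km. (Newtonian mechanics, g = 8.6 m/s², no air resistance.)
H = v₀²sin²(θ)/(2g) (with unit conversion) = 0.01894 km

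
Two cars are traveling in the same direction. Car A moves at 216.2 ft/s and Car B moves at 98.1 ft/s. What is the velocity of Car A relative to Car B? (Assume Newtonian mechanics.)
v_rel = v_A - v_B = 216.2 - 98.1 = 118.1 ft/s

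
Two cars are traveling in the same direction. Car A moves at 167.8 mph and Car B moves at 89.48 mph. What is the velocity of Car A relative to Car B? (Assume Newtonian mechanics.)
v_rel = v_A - v_B = 167.8 - 89.48 = 78.32 mph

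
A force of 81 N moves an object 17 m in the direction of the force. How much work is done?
W = Fd = 81×17 = 1377.0 J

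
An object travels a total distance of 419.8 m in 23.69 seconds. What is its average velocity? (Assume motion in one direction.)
v_avg = Δd / Δt = 419.8 / 23.69 = 17.72 m/s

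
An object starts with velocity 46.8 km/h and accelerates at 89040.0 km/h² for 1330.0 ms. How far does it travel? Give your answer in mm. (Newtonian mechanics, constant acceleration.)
d = v₀t + ½at² (with unit conversion) = 23370.0 mm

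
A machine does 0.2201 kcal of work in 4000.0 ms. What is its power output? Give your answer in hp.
P = W/t = 920.9 J / 4 s = 230.2 W = 0.3087 hp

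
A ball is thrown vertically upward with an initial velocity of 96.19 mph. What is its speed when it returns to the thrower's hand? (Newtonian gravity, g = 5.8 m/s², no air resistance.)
By conservation of energy, the ball returns at the same speed = 96.19 mph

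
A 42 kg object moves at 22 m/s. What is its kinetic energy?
KE = ½mv² = ½×42×22² = 10164.0 J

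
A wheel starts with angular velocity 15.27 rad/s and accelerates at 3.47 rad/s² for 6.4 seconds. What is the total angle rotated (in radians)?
θ = ω₀t + ½αt² = 15.27×6.4 + ½×3.47×6.4² = 168.79 rad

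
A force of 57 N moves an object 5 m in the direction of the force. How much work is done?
W = Fd = 57×5 = 285.0 J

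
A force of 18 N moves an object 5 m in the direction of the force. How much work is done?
W = Fd = 18×5 = 90.0 J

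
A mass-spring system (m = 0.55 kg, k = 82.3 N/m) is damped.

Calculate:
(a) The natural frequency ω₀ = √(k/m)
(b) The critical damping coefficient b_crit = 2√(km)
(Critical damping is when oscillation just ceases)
ω₀ = √(k/m) = √(82.3/0.55) = 12.23 rad/s
b_crit = 2√(km) = 2√(82.3×0.55) = 13.46 kg/s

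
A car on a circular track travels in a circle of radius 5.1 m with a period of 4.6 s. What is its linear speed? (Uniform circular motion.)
v = 2πr/T = 2π×5.1/4.6 = 6.97 m/s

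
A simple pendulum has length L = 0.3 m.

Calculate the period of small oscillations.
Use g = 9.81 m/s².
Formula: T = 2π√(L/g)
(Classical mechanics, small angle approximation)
T = 2π√(L/g) = 2π√(0.3/9.81) = 1.099 s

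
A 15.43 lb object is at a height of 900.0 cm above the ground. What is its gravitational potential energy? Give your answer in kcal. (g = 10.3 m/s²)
PE = mgh = 6.999 kg × 10.3 m/s² × 9 m = 648.8 J = 0.1551 kcal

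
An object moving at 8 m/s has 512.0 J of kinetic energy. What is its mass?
KE = ½mv² → m = 2KE/v² = 2×512.0/8² = 16.0 kg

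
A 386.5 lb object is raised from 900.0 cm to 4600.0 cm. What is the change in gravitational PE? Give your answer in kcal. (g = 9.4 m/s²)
ΔPE = mg(h₂ − h₁) = 175.3 kg × 9.4 m/s² × (46 − 9) m = 6.097e+04 J = 14.57 kcal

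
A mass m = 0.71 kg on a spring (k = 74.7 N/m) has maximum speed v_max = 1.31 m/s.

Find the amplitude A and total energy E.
½mv²_max = ½kA² → A = v_max√(m/k) = 1.31×√(0.71/74.7) = 0.1277 m = 12.77 cm
E = ½mv²_max = ½×0.71×1.31² = 0.6092 J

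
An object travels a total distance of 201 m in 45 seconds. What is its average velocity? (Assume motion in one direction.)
v_avg = Δd / Δt = 201 / 45 = 4.47 m/s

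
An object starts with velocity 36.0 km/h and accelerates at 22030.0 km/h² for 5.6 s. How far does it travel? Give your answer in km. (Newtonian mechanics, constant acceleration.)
d = v₀t + ½at² (with unit conversion) = 0.08265 km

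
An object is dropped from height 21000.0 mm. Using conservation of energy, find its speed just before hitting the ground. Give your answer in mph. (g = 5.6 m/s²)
mgh = ½mv² → v = √(2gh) = √(2×5.6×21) = 15.34 m/s = 34.31 mph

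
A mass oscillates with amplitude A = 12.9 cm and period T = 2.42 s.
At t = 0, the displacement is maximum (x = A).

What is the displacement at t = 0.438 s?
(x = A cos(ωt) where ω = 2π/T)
ω = 2π/T = 2π/2.42 = 2.596 rad/s
x = A cos(ωt) = 12.9×cos(2.596×0.438) = 5.42 cm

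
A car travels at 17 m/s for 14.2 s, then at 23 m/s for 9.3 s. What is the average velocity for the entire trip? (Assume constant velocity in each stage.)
d₁ = v₁t₁ = 17 × 14.2 = 241.4 m
d₂ = v₂t₂ = 23 × 9.3 = 213.9 m
d_total = 455.3 m, t_total = 23.5 s
v_avg = d_total/t_total = 455.3/23.5 = 19.37 m/s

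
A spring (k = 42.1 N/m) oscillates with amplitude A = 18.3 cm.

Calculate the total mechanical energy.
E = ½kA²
E = ½kA² = ½×42.1×(0.183)² = 0.7049 J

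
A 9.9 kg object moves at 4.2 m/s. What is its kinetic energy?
KE = ½mv² = ½×9.9×4.2² = 87.318 J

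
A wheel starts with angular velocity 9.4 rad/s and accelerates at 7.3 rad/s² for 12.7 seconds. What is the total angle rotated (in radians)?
θ = ω₀t + ½αt² = 9.4×12.7 + ½×7.3×12.7² = 708.09 rad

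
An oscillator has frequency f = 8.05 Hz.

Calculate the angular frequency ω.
ω = 2πf = 2π×8.05 = 50.58 rad/s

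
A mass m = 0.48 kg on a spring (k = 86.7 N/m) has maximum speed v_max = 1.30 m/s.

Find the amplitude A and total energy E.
½mv²_max = ½kA² → A = v_max√(m/k) = 1.3×√(0.48/86.7) = 0.09673 m = 9.673 cm
E = ½mv²_max = ½×0.48×1.3² = 0.4056 J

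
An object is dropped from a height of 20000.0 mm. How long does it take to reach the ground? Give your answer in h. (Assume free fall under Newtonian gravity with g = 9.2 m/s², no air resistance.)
t = √(2h/g) (with unit conversion) = 0.0005792 h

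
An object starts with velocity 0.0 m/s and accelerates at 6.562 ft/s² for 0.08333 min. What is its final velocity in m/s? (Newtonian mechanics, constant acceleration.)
v = v₀ + at (with unit conversion) = 10.0 m/s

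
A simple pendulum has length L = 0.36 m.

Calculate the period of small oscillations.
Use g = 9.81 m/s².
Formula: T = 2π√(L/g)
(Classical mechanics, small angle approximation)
T = 2π√(L/g) = 2π√(0.36/9.81) = 1.204 s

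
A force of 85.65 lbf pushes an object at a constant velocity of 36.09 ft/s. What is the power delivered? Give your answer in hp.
P = Fv = 381 N × 11 m/s = 4191 W = 5.62 hp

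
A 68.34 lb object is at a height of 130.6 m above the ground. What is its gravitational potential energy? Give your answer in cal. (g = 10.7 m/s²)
PE = mgh = 31 kg × 10.7 m/s² × 130.6 m = 4.332e+04 J = 10350.0 cal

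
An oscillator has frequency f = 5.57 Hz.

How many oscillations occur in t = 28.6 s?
n = f×t = 5.57×28.6 = 159.3 oscillations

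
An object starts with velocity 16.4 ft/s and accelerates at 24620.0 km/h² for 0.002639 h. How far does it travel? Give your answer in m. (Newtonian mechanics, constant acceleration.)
d = v₀t + ½at² (with unit conversion) = 133.2 m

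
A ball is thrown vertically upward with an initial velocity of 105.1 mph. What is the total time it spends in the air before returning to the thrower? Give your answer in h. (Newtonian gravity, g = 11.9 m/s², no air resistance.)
t_total = 2v₀/g (with unit conversion) = 0.002193 h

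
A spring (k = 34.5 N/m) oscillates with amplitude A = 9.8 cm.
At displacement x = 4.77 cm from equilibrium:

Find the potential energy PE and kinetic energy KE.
E_total = ½kA² = ½×34.5×(0.098)² = 0.1657 J
PE = ½kx² = ½×34.5×(0.0477)² = 0.03925 J
KE = E_total − PE = 0.1264 J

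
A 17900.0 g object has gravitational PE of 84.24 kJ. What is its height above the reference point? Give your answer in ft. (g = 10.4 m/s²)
PE = mgh → h = PE/(mg) = 8.424e+04 J / (17.9 kg × 10.4 m/s²) = 452.5 m = 1485.0 ft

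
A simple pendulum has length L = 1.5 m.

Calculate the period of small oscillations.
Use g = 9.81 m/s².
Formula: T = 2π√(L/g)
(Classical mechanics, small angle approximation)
T = 2π√(L/g) = 2π√(1.5/9.81) = 2.457 s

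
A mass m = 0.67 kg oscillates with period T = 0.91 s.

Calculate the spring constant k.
T = 2π√(m/k) → k = m(2π/T)² = 0.67×(2π/0.91)² = 31.94 N/m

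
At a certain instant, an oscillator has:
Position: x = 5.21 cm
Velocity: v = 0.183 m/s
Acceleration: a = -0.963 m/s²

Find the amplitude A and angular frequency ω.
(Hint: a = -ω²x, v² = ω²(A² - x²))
a = −ω²x → ω = √(|a|/x) = √(0.963/0.0521) = 4.299 rad/s
v² = ω²(A² − x²) → A = √(x² + v²/ω²) = √(0.0521² + 0.183²/4.299²) = 0.06728 m = 6.728 cm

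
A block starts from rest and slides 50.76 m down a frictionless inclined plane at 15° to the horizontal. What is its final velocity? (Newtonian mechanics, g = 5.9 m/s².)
a = g sin(θ) = 5.9 × sin(15°) = 1.53 m/s²
v = √(2ad) = √(2 × 1.53 × 50.76) = 12.45 m/s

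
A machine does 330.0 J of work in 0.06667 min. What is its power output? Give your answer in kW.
P = W/t = 330 J / 4 s = 82.5 W = 0.0825 kW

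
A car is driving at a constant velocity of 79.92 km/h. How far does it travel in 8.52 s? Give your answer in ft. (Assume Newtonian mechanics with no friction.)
d = vt (with unit conversion) = 620.6 ft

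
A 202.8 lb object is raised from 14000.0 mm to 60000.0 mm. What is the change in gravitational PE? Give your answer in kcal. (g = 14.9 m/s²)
ΔPE = mg(h₂ − h₁) = 91.99 kg × 14.9 m/s² × (60 − 14) m = 6.305e+04 J = 15.07 kcal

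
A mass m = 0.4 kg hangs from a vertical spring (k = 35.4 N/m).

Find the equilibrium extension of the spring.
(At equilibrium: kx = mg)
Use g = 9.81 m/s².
x_eq = mg/k = 0.4×9.81/35.4 = 0.1108 m = 11.08 cm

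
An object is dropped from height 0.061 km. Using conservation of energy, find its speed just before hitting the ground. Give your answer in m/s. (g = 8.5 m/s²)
mgh = ½mv² → v = √(2gh) = √(2×8.5×61) = 32.2 m/s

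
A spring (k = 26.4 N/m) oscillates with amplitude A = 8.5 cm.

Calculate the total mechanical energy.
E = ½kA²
E = ½kA² = ½×26.4×(0.085)² = 0.09537 J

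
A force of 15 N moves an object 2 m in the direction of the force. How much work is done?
W = Fd = 15×2 = 30.0 J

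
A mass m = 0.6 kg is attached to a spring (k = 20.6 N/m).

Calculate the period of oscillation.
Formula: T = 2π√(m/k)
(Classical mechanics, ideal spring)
T = 2π√(m/k) = 2π√(0.6/20.6) = 1.072 s; f = 1/T = 0.9326 Hz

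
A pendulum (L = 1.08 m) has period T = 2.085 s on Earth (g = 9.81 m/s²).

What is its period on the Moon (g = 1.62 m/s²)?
T = 2π√(L/g), so T_moon/T_earth = √(g_earth/g_moon)
T_moon = 2π√(1.08/1.62) = 5.13 s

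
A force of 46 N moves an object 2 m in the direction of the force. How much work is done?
W = Fd = 46×2 = 92.0 J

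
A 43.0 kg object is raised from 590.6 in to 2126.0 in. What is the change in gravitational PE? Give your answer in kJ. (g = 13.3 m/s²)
ΔPE = mg(h₂ − h₁) = 43 kg × 13.3 m/s² × (54 − 15) m = 2.23e+04 J = 22.3 kJ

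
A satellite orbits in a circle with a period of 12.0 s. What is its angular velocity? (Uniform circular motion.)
ω = 2π/T = 2π/12.0 = 0.5236 rad/s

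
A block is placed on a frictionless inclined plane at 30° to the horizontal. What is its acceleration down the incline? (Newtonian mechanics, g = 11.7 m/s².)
a = g sin(θ) = 11.7 × sin(30°) = 11.7 × 0.5 = 5.85 m/s²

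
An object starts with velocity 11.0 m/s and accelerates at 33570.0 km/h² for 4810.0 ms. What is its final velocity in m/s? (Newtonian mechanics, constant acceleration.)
v = v₀ + at (with unit conversion) = 23.46 m/s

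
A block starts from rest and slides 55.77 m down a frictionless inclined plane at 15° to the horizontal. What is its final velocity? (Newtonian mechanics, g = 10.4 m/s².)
a = g sin(θ) = 10.4 × sin(15°) = 2.69 m/s²
v = √(2ad) = √(2 × 2.69 × 55.77) = 17.33 m/s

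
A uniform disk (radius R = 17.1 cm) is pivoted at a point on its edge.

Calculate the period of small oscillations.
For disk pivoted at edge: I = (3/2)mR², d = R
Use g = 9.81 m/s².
I/m = (3/2)R² = 0.04386 m²; d = R = 0.171 m
T = 2π√((3/2)R²/(gR)) = 2π√(3R/(2g)) = 1.016 s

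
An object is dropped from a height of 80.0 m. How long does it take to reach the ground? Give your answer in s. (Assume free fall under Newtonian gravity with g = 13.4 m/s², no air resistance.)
t = √(2h/g) = 3.455 s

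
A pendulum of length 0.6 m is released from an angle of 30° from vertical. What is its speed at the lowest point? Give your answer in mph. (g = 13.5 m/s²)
h = L(1 − cosθ) = 0.6×(1 − cos30°) = 0.08038 m
v = √(2gh) = √(2×13.5×0.08038) = 1.473 m/s = 3.296 mph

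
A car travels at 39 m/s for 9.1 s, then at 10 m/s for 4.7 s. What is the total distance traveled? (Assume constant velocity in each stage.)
d₁ = v₁t₁ = 39 × 9.1 = 354.9 m
d₂ = v₂t₂ = 10 × 4.7 = 47 m
d_total = 354.9 + 47 = 401.9 m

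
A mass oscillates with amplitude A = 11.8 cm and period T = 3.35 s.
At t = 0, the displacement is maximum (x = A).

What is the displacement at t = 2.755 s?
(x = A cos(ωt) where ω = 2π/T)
ω = 2π/T = 2π/3.35 = 1.876 rad/s
x = A cos(ωt) = 11.8×cos(1.876×2.755) = 5.184 cm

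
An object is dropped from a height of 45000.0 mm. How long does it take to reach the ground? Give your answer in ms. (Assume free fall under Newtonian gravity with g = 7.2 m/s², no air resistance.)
t = √(2h/g) (with unit conversion) = 3536.0 ms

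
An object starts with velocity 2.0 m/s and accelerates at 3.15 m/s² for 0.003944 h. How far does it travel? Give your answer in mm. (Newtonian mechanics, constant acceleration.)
d = v₀t + ½at² (with unit conversion) = 345900.0 mm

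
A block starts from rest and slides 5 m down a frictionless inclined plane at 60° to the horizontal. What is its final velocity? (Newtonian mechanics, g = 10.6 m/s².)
a = g sin(θ) = 10.6 × sin(60°) = 9.18 m/s²
v = √(2ad) = √(2 × 9.18 × 5) = 9.58 m/s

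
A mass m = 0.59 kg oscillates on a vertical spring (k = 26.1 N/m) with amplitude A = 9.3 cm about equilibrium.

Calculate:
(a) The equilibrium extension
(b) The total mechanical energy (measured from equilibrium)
x_eq = mg/k = 0.59×9.81/26.1 = 0.2218 m = 22.18 cm
E = ½kA² = ½×26.1×(0.093)² = 0.1129 J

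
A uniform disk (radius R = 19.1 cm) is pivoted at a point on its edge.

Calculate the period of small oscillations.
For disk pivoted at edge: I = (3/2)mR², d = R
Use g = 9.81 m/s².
I/m = (3/2)R² = 0.05472 m²; d = R = 0.191 m
T = 2π√((3/2)R²/(gR)) = 2π√(3R/(2g)) = 1.074 s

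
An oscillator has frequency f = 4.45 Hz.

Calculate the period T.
T = 1/f = 1/4.45 = 0.2247 s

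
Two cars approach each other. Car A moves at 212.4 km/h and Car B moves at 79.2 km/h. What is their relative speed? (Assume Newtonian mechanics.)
v_rel = v_A + v_B = 212.4 + 79.2 = 291.6 km/h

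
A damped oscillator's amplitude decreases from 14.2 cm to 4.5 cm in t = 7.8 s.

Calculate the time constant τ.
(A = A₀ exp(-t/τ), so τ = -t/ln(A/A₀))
A/A₀ = 4.5/14.2 = 0.3169; ln(A/A₀) = -1.149
τ = −t/ln(A/A₀) = −7.8/-1.149 = 6.788 s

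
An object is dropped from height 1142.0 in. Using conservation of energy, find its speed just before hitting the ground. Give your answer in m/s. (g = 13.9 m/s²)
mgh = ½mv² → v = √(2gh) = √(2×13.9×29.01) = 28.4 m/s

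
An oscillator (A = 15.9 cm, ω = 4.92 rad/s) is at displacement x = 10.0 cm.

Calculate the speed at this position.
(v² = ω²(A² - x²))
v = ω√(A² − x²) = 4.92×√(0.159² − 0.1²) = 0.6082 m/s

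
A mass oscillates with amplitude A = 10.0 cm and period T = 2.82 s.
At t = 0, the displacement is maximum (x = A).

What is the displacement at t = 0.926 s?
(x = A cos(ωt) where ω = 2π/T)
ω = 2π/T = 2π/2.82 = 2.228 rad/s
x = A cos(ωt) = 10.0×cos(2.228×0.926) = -4.727 cm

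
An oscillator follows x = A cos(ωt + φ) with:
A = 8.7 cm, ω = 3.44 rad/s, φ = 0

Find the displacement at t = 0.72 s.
x = A cos(ωt + φ) = 8.7×cos(3.44×0.72 + 0) = -6.847 cm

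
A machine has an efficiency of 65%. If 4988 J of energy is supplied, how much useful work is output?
W_out = η × W_in = 0.65 × 4988 = 3242.2 J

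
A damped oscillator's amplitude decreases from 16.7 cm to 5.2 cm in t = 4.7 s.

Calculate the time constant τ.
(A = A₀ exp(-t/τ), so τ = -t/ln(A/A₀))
A/A₀ = 5.2/16.7 = 0.3114; ln(A/A₀) = -1.167
τ = −t/ln(A/A₀) = −4.7/-1.167 = 4.028 s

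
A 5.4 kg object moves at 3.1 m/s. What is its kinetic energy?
KE = ½mv² = ½×5.4×3.1² = 25.947 J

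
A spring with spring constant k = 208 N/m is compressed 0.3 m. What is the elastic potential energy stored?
PE = ½kx² = ½×208×0.3² = 9.36 J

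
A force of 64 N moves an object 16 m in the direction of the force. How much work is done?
W = Fd = 64×16 = 1024.0 J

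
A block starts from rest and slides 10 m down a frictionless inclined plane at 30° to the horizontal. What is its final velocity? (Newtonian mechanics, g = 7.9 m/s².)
a = g sin(θ) = 7.9 × sin(30°) = 3.95 m/s²
v = √(2ad) = √(2 × 3.95 × 10) = 8.89 m/s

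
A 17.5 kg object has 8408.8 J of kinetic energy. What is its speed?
KE = ½mv² → v = √(2KE/m) = √(2×8408.8/17.5) = 31.0 m/s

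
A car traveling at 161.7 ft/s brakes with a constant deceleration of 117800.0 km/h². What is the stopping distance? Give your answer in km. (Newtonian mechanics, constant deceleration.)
d = v₀² / (2a) (with unit conversion) = 0.1336 km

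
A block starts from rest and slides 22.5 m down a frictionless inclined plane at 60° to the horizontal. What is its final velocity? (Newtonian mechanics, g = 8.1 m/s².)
a = g sin(θ) = 8.1 × sin(60°) = 7.01 m/s²
v = √(2ad) = √(2 × 7.01 × 22.5) = 17.77 m/s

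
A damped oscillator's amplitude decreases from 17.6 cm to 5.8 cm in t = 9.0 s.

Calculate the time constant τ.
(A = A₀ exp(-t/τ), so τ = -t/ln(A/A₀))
A/A₀ = 5.8/17.6 = 0.3295; ln(A/A₀) = -1.11
τ = −t/ln(A/A₀) = −9.0/-1.11 = 8.108 s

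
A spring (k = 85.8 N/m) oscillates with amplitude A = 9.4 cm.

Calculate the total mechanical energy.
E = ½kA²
E = ½kA² = ½×85.8×(0.094)² = 0.3791 J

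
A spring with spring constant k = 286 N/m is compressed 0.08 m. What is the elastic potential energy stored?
PE = ½kx² = ½×286×0.08² = 0.9152 J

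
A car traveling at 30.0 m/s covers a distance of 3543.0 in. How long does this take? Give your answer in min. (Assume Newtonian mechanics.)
t = d/v (with unit conversion) = 0.05 min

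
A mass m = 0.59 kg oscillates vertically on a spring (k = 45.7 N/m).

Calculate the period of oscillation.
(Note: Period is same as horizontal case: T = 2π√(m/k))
T = 2π√(m/k) = 2π√(0.59/45.7) = 0.7139 s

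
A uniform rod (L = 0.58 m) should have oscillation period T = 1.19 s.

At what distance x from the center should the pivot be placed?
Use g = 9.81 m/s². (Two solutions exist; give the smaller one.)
T = 2π√((L²/12 + x²)/(gx)). Let c = T²g/(4π²) = 0.3519.
x² − cx + L²/12 = 0 → x = (c − √(c² − L²/3))/2 = 0.1219 m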